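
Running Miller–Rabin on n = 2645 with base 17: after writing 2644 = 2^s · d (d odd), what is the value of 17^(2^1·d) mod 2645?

n − 1 = 2644 = 2^2 · 661, so s = 2 and d = 661.
Repeated squaring mod 2645: 17^1 ≡ 17, 17^2 ≡ 289, 17^4 ≡ 1526, 17^8 ≡ 1076, 17^16 ≡ 1911, 17^32 ≡ 1821, 17^64 ≡ 1856, 17^128 ≡ 946, 17^256 ≡ 906, 17^512 ≡ 886.
661 = 512 + 128 + 16 + 4 + 1, so 17^661 ≡ 886·946·1911·1526·17 ≡ 1397 (mod 2645).
x_0 = 1397.
x_1 = 1397^2 mod 2645 = 2244.

2244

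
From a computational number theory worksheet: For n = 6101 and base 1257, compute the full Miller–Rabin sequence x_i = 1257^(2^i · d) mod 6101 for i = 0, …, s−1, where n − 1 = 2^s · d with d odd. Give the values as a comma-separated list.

n − 1 = 6100 = 2^2 · 1525, so s = 2 and d = 1525.
x_0 = 1257^1525 mod 6101 = 247.
x_1 = 247^2 mod 6101 = 6100.

247, 6100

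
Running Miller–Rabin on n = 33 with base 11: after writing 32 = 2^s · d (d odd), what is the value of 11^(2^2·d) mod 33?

22

n − 1 = 32 = 2^5 · 1, so s = 5 and d = 1.
x_0 = 11^1 mod 33 = 11.
x_1 = 11^2 mod 33 = 22.
x_2 = 22^2 mod 33 = 22.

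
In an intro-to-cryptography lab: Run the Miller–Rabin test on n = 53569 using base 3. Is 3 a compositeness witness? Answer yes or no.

no

n − 1 = 53568 = 2^6 · 837, so s = 6 and d = 837.
x_0 = 3^837 mod 53569 = 14145.
x_0 is neither 1 nor 53568, so continue squaring.
x_1 = 14145^2 mod 53569 = 810.
x_2 = 810^2 mod 53569 = 13272.
x_3 = 13272^2 mod 53569 = 11112.
x_4 = 11112^2 mod 53569 = 53568.
x_4 ≡ −1, so 3 is not a witness.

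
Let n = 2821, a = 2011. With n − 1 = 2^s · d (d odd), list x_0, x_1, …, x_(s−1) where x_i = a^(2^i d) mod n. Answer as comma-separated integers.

n − 1 = 2820 = 2^2 · 705, so s = 2 and d = 705.
x_0 = 2011^705 mod 2821 = 92.
x_1 = 92^2 mod 2821 = 1.

92, 1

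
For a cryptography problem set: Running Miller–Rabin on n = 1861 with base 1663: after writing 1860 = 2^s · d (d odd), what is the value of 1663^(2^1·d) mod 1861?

n − 1 = 1860 = 2^2 · 465, so s = 2 and d = 465.
x_0 = 1663^465 mod 1861 = 1.
x_1 = 1^2 mod 1861 = 1.

1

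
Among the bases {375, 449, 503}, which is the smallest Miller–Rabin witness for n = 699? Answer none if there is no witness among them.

n − 1 = 698 = 2^1 · 349, so s = 1 and d = 349.
Base 375: x_0 = 375^349 mod 699 = 375. x_0 ∉ {1, 698} and s = 1, so 375 is a Miller–Rabin witness and 699 is composite.
Base 449: x_0 = 449^349 mod 699 = 17. x_0 ∉ {1, 698} and s = 1, so 449 is a Miller–Rabin witness and 699 is composite.
Base 503: x_0 = 503^349 mod 699 = 503. x_0 ∉ {1, 698} and s = 1, so 503 is a Miller–Rabin witness and 699 is composite.
The smallest witness among the given bases is 375.

375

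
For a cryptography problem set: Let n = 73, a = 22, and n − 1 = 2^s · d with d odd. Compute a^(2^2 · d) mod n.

n − 1 = 72 = 2^3 · 9, so s = 3 and d = 9.
By repeated squaring, 22^9 ≡ 22 (mod 73).
x_0 = 22.
x_1 = 22^2 mod 73 = 46.
x_2 = 46^2 mod 73 = 72.

72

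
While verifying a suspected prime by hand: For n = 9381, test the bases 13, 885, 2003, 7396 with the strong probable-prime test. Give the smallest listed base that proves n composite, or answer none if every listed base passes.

n − 1 = 9380 = 2^2 · 2345, so s = 2 and d = 2345.
Base 13: x_0 = 13^2345 mod 9381 = 5593. x_0 is neither 1 nor 9380, so continue squaring. x_1 = 5593^2 mod 9381 = 5395. Reached i = s−1 = 1 without hitting −1: 13 is a Miller–Rabin witness and 9381 is composite.
Base 885: x_0 = 885^2345 mod 9381 = 6018. x_0 is neither 1 nor 9380, so continue squaring. x_1 = 6018^2 mod 9381 = 5664. Reached i = s−1 = 1 without hitting −1: 885 is a Miller–Rabin witness and 9381 is composite.
Base 2003: x_0 = 2003^2345 mod 9381 = 4256. x_0 is neither 1 nor 9380, so continue squaring. x_1 = 4256^2 mod 9381 = 8206. Reached i = s−1 = 1 without hitting −1: 2003 is a Miller–Rabin witness and 9381 is composite.
Base 7396: x_0 = 7396^2345 mod 9381 = 361. x_0 is neither 1 nor 9380, so continue squaring. x_1 = 361^2 mod 9381 = 8368. Reached i = s−1 = 1 without hitting −1: 7396 is a Miller–Rabin witness and 9381 is composite.
The smallest witness among the given bases is 13.

13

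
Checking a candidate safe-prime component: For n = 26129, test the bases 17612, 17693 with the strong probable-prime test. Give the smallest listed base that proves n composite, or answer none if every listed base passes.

17612

n − 1 = 26128 = 2^4 · 1633, so s = 4 and d = 1633.
Base 17612: x_0 = 17612^1633 mod 26129 = 731. x_0 is neither 1 nor 26128, so continue squaring. x_1 = 731^2 mod 26129 = 11781. x_2 = 11781^2 mod 26129 = 20842. x_3 = 20842^2 mod 26129 = 20468. Reached i = s−1 = 3 without hitting −1: 17612 is a Miller–Rabin witness and 26129 is composite.
Base 17693: x_0 = 17693^1633 mod 26129 = 13477. x_0 is neither 1 nor 26128, so continue squaring. x_1 = 13477^2 mod 26129 = 6850. x_2 = 6850^2 mod 26129 = 20945. x_3 = 20945^2 mod 26129 = 13244. Reached i = s−1 = 3 without hitting −1: 17693 is a Miller–Rabin witness and 26129 is composite.
The smallest witness among the given bases is 17612.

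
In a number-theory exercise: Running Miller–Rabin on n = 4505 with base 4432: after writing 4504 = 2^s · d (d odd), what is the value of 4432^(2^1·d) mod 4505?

n − 1 = 4504 = 2^3 · 563, so s = 3 and d = 563.
x_0 = 4432^563 mod 4505 = 2493.
x_1 = 2493^2 mod 4505 = 2654.

2654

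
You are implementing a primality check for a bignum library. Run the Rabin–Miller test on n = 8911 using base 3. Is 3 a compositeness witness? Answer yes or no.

n − 1 = 8910 = 2^1 · 4455, so s = 1 and d = 4455.
Repeated squaring mod 8911: 3^1 ≡ 3, 3^2 ≡ 9, 3^4 ≡ 81, 3^8 ≡ 6561, 3^16 ≡ 6591, 3^32 ≡ 156, 3^64 ≡ 6514, 3^128 ≡ 6925, 3^256 ≡ 5534, 3^512 ≡ 6960, 3^1024 ≡ 1404, 3^2048 ≡ 1885, 3^4096 ≡ 6647.
4455 = 4096 + 256 + 64 + 32 + 4 + 2 + 1, so 3^4455 ≡ 6647·5534·6514·156·81·9·3 ≡ 8910 (mod 8911).
x_0 = 3^4455 mod 8911 = 8910.
x_0 = 8910 ≡ −1, so 3 is not a witness.

no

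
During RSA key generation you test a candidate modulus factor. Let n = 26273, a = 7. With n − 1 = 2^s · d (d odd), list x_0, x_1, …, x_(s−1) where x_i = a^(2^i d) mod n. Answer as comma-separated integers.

n − 1 = 26272 = 2^5 · 821, so s = 5 and d = 821.
x_0 = 7^821 mod 26273 = 12335.
x_1 = 12335^2 mod 26273 = 5282.
x_2 = 5282^2 mod 26273 = 23871.
x_3 = 23871^2 mod 26273 = 15817.
x_4 = 15817^2 mod 26273 = 5983.

12335, 5282, 23871, 15817, 5983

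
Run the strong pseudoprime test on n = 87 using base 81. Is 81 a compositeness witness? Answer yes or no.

yes

n − 1 = 86 = 2^1 · 43, so s = 1 and d = 43.
By repeated squaring, 81^43 ≡ 81 (mod 87).
x_0 = 81^43 mod 87 = 81.
x_0 ∉ {1, 86} and s = 1, so 81 is a Miller–Rabin witness and 87 is composite.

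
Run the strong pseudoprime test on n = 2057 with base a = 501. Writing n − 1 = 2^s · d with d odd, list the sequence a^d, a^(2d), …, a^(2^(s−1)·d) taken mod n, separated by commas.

756, 1747, 1478

n − 1 = 2056 = 2^3 · 257, so s = 3 and d = 257.
x_0 = 501^257 mod 2057 = 756.
x_1 = 756^2 mod 2057 = 1747.
x_2 = 1747^2 mod 2057 = 1478.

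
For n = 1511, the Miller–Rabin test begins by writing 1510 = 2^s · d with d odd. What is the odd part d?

Halving: 1510 → 755; 755 is odd.
So 1510 = 2^1 · 755.

755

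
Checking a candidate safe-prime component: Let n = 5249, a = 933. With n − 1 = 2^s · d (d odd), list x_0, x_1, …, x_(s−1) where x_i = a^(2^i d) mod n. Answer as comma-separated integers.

n − 1 = 5248 = 2^7 · 41, so s = 7 and d = 41.
x_0 = 933^41 mod 5249 = 2906.
x_1 = 2906^2 mod 5249 = 4444.
x_2 = 4444^2 mod 5249 = 2398.
x_3 = 2398^2 mod 5249 = 2749.
x_4 = 2749^2 mod 5249 = 3690.
x_5 = 3690^2 mod 5249 = 194.
x_6 = 194^2 mod 5249 = 893.

2906, 4444, 2398, 2749, 3690, 194, 893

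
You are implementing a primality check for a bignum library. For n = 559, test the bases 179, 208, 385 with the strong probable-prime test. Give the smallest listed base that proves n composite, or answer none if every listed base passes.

n − 1 = 558 = 2^1 · 279, so s = 1 and d = 279.
Base 179: x_0 = 179^279 mod 559 = 558. x_0 = 558 ≡ −1, so 179 is not a witness.
Base 208: x_0 = 208^279 mod 559 = 130. x_0 ∉ {1, 558} and s = 1, so 208 is a Miller–Rabin witness and 559 is composite.
Base 385: x_0 = 385^279 mod 559 = 408. x_0 ∉ {1, 558} and s = 1, so 385 is a Miller–Rabin witness and 559 is composite.
The smallest witness among the given bases is 208.

208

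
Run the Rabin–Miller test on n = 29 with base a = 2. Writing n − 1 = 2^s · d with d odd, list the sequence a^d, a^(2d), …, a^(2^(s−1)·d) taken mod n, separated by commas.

n − 1 = 28 = 2^2 · 7, so s = 2 and d = 7.
x_0 = 2^7 mod 29 = 12.
x_1 = 12^2 mod 29 = 28.

12, 28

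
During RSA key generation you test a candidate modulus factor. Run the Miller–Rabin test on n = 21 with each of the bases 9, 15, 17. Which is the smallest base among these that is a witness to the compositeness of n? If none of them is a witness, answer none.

9

n − 1 = 20 = 2^2 · 5, so s = 2 and d = 5.
Base 9: x_0 = 9^5 mod 21 = 18. x_0 is neither 1 nor 20, so continue squaring. x_1 = 18^2 mod 21 = 9. Reached i = s−1 = 1 without hitting −1: 9 is a Miller–Rabin witness and 21 is composite.
Base 15: x_0 = 15^5 mod 21 = 15. x_0 is neither 1 nor 20, so continue squaring. x_1 = 15^2 mod 21 = 15. Reached i = s−1 = 1 without hitting −1: 15 is a Miller–Rabin witness and 21 is composite.
Base 17: x_0 = 17^5 mod 21 = 5. x_0 is neither 1 nor 20, so continue squaring. x_1 = 5^2 mod 21 = 4. Reached i = s−1 = 1 without hitting −1: 17 is a Miller–Rabin witness and 21 is composite.
The smallest witness among the given bases is 9.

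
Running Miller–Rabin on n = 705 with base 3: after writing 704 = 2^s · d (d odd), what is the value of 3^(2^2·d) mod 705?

21

n − 1 = 704 = 2^6 · 11, so s = 6 and d = 11.
x_0 = 3^11 mod 705 = 192.
x_1 = 192^2 mod 705 = 204.
x_2 = 204^2 mod 705 = 21.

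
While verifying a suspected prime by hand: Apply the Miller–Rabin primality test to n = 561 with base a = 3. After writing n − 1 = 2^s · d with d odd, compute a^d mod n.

78

n − 1 = 560 = 2^4 · 35, so s = 4 and d = 35.
3^35 mod 561 = 78.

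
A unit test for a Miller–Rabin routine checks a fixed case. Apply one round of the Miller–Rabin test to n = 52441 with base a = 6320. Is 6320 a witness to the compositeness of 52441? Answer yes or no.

n − 1 = 52440 = 2^3 · 6555, so s = 3 and d = 6555.
x_0 = 6320^6555 mod 52441 = 45220.
x_0 is neither 1 nor 52440, so continue squaring.
x_1 = 45220^2 mod 52441 = 16487.
x_2 = 16487^2 mod 52441 = 19466.
Reached i = s−1 = 2 without hitting −1: 6320 is a Miller–Rabin witness and 52441 is composite.

yes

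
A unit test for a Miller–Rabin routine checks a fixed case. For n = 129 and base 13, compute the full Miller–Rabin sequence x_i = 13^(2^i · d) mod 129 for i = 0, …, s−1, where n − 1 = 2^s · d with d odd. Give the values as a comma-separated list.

13, 40, 52, 124, 25, 109, 13

n − 1 = 128 = 2^7 · 1, so s = 7 and d = 1.
x_0 = 13^1 mod 129 = 13.
x_1 = 13^2 mod 129 = 40.
x_2 = 40^2 mod 129 = 52.
x_3 = 52^2 mod 129 = 124.
x_4 = 124^2 mod 129 = 25.
x_5 = 25^2 mod 129 = 109.
x_6 = 109^2 mod 129 = 13.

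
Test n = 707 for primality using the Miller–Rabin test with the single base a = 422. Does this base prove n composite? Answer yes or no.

yes

n − 1 = 706 = 2^1 · 353, so s = 1 and d = 353.
x_0 = 422^353 mod 707 = 228.
x_0 ∉ {1, 706} and s = 1, so 422 is a Miller–Rabin witness and 707 is composite.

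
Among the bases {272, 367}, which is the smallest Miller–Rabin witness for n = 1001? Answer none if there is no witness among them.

n − 1 = 1000 = 2^3 · 125, so s = 3 and d = 125.
Base 272: x_0 = 272^125 mod 1001 = 1000. x_0 = 1000 ≡ −1, so 272 is not a witness.
Base 367: x_0 = 367^125 mod 1001 = 243. x_0 is neither 1 nor 1000, so continue squaring. x_1 = 243^2 mod 1001 = 991. x_2 = 991^2 mod 1001 = 100. Reached i = s−1 = 2 without hitting −1: 367 is a Miller–Rabin witness and 1001 is composite.
The smallest witness among the given bases is 367.

367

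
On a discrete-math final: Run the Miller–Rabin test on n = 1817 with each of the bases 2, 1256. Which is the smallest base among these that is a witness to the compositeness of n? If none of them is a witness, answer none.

2

n − 1 = 1816 = 2^3 · 227, so s = 3 and d = 227.
Base 2: x_0 = 2^227 mod 1817 = 1393. x_0 is neither 1 nor 1816, so continue squaring. x_1 = 1393^2 mod 1817 = 1710. x_2 = 1710^2 mod 1817 = 547. Reached i = s−1 = 2 without hitting −1: 2 is a Miller–Rabin witness and 1817 is composite.
Base 1256: x_0 = 1256^227 mod 1817 = 847. x_0 is neither 1 nor 1816, so continue squaring. x_1 = 847^2 mod 1817 = 1511. x_2 = 1511^2 mod 1817 = 969. Reached i = s−1 = 2 without hitting −1: 1256 is a Miller–Rabin witness and 1817 is composite.
The smallest witness among the given bases is 2.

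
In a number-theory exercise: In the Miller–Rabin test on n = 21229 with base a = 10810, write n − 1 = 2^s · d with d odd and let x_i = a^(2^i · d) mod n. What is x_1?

n − 1 = 21228 = 2^2 · 5307, so s = 2 and d = 5307.
x_0 = 10810^5307 mod 21229 = 161.
x_1 = 161^2 mod 21229 = 4692.

4692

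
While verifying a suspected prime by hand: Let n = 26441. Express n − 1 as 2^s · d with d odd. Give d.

3305

Halving: 26440 → 13220 → 6610 → 3305; 3305 is odd.
So 26440 = 2^3 · 3305.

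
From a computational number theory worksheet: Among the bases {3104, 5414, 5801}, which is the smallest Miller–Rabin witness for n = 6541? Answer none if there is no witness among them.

5414

n − 1 = 6540 = 2^2 · 1635, so s = 2 and d = 1635.
Base 3104: x_0 = 3104^1635 mod 6541 = 1. x_0 = 1, so 3104 is not a witness.
Base 5414: x_0 = 5414^1635 mod 6541 = 6263. x_0 is neither 1 nor 6540, so continue squaring. x_1 = 6263^2 mod 6541 = 5333. Reached i = s−1 = 1 without hitting −1: 5414 is a Miller–Rabin witness and 6541 is composite.
Base 5801: x_0 = 5801^1635 mod 6541 = 2109. x_0 is neither 1 nor 6540, so continue squaring. x_1 = 2109^2 mod 6541 = 1. x_1 = 1 but x_0 ≠ ±1, a nontrivial square root of 1 — 5801 is a witness and 6541 is composite.
The smallest witness among the given bases is 5414.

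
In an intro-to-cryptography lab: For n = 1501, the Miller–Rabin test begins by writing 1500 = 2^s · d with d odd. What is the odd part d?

Halving: 1500 → 750 → 375; 375 is odd.
So 1500 = 2^2 · 375.

375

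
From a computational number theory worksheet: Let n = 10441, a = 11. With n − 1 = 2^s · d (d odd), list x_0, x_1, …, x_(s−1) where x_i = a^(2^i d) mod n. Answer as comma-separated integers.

461, 3701, 9250

n − 1 = 10440 = 2^3 · 1305, so s = 3 and d = 1305.
x_0 = 11^1305 mod 10441 = 461.
x_1 = 461^2 mod 10441 = 3701.
x_2 = 3701^2 mod 10441 = 9250.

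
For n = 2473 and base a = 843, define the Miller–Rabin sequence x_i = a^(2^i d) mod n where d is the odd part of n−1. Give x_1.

2472

n − 1 = 2472 = 2^3 · 309, so s = 3 and d = 309.
Repeated squaring mod 2473: 843^1 ≡ 843, 843^2 ≡ 898, 843^4 ≡ 206, 843^8 ≡ 395, 843^16 ≡ 226, 843^32 ≡ 1616, 843^64 ≡ 2441, 843^128 ≡ 1024, 843^256 ≡ 24.
309 = 256 + 32 + 16 + 4 + 1, so 843^309 ≡ 24·1616·226·206·843 ≡ 567 (mod 2473).
x_0 = 567.
x_1 = 567^2 mod 2473 = 2472.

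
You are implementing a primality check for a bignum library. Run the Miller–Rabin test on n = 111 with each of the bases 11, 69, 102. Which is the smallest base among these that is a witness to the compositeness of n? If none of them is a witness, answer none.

n − 1 = 110 = 2^1 · 55, so s = 1 and d = 55.
Base 11: x_0 = 11^55 mod 111 = 11. x_0 ∉ {1, 110} and s = 1, so 11 is a Miller–Rabin witness and 111 is composite.
Base 69: x_0 = 69^55 mod 111 = 42. x_0 ∉ {1, 110} and s = 1, so 69 is a Miller–Rabin witness and 111 is composite.
Base 102: x_0 = 102^55 mod 111 = 102. x_0 ∉ {1, 110} and s = 1, so 102 is a Miller–Rabin witness and 111 is composite.
The smallest witness among the given bases is 11.

11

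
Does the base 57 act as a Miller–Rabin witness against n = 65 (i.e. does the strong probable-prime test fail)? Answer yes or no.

no

n − 1 = 64 = 2^6 · 1, so s = 6 and d = 1.
x_0 = 57^1 mod 65 = 57.
x_0 is neither 1 nor 64, so continue squaring.
x_1 = 57^2 mod 65 = 64.
x_1 ≡ −1, so 57 is not a witness.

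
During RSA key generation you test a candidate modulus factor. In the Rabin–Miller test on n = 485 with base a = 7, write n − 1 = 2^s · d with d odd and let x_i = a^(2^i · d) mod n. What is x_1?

339

n − 1 = 484 = 2^2 · 121, so s = 2 and d = 121.
x_0 = 7^121 mod 485 = 137.
x_1 = 137^2 mod 485 = 339.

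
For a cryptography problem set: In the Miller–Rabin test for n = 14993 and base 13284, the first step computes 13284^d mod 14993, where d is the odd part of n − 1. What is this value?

n − 1 = 14992 = 2^4 · 937, so s = 4 and d = 937.
Repeated squaring mod 14993: 13284^1 ≡ 13284, 13284^2 ≡ 12039, 13284^4 ≡ 190, 13284^8 ≡ 6114, 13284^16 ≡ 3447, 13284^32 ≡ 7353, 13284^64 ≡ 1851, 13284^128 ≡ 7797, 13284^256 ≡ 11587, 13284^512 ≡ 11247.
937 = 512 + 256 + 128 + 32 + 8 + 1, so 13284^937 ≡ 11247·11587·7797·7353·6114·13284 ≡ 8047 (mod 14993).

8047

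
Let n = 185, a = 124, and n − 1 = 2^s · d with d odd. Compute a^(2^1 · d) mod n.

41

n − 1 = 184 = 2^3 · 23, so s = 3 and d = 23.
Repeated squaring mod 185: 124^1 ≡ 124, 124^2 ≡ 21, 124^4 ≡ 71, 124^8 ≡ 46, 124^16 ≡ 81.
23 = 16 + 4 + 2 + 1, so 124^23 ≡ 81·71·21·124 ≡ 39 (mod 185).
x_0 = 39.
x_1 = 39^2 mod 185 = 41.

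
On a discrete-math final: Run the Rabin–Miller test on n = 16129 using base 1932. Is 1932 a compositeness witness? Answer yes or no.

n − 1 = 16128 = 2^8 · 63, so s = 8 and d = 63.
x_0 = 1932^63 mod 16129 = 253.
x_0 is neither 1 nor 16128, so continue squaring.
x_1 = 253^2 mod 16129 = 15622.
x_2 = 15622^2 mod 16129 = 15114.
x_3 = 15114^2 mod 16129 = 14098.
x_4 = 14098^2 mod 16129 = 12066.
x_5 = 12066^2 mod 16129 = 8002.
x_6 = 8002^2 mod 16129 = 16003.
x_7 = 16003^2 mod 16129 = 15876.
Reached i = s−1 = 7 without hitting −1: 1932 is a Miller–Rabin witness and 16129 is composite.

yes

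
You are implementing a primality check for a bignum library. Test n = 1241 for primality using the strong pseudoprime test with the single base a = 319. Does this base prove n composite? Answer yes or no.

n − 1 = 1240 = 2^3 · 155, so s = 3 and d = 155.
By repeated squaring, 319^155 ≡ 922 (mod 1241).
x_0 = 319^155 mod 1241 = 922.
x_0 is neither 1 nor 1240, so continue squaring.
x_1 = 922^2 mod 1241 = 1240.
x_1 ≡ −1, so 319 is not a witness.

no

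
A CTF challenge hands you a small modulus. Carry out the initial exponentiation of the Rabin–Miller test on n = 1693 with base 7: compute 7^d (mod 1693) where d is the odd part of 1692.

n − 1 = 1692 = 2^2 · 423, so s = 2 and d = 423.
7^423 mod 1693 = 92.

92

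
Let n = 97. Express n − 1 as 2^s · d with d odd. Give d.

Halving: 96 → 48 → 24 → 12 → 6 → 3; 3 is odd.
So 96 = 2^5 · 3.

3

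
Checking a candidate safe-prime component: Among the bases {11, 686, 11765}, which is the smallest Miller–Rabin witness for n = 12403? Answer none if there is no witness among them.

none

n − 1 = 12402 = 2^1 · 6201, so s = 1 and d = 6201.
Base 11: x_0 = 11^6201 mod 12403 = 1. x_0 = 1, so 11 is not a witness.
Base 686: x_0 = 686^6201 mod 12403 = 12402. x_0 = 12402 ≡ −1, so 686 is not a witness.
Base 11765: x_0 = 11765^6201 mod 12403 = 1. x_0 = 1, so 11765 is not a witness.
No listed base is a witness for 12403.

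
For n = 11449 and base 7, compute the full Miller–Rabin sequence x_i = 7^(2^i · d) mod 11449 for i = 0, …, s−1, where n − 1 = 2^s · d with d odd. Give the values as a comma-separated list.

5135, 1178, 2355

n − 1 = 11448 = 2^3 · 1431, so s = 3 and d = 1431.
x_0 = 7^1431 mod 11449 = 5135.
x_1 = 5135^2 mod 11449 = 1178.
x_2 = 1178^2 mod 11449 = 2355.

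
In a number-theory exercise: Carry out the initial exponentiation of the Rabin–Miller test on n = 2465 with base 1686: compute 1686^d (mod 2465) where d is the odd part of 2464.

n − 1 = 2464 = 2^5 · 77, so s = 5 and d = 77.
1686^77 mod 2465 = 811.

811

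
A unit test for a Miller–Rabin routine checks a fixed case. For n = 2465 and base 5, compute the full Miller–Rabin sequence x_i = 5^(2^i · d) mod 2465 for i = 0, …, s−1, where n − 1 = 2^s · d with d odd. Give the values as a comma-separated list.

2145, 1335, 30, 900, 1480

n − 1 = 2464 = 2^5 · 77, so s = 5 and d = 77.
x_0 = 5^77 mod 2465 = 2145.
x_1 = 2145^2 mod 2465 = 1335.
x_2 = 1335^2 mod 2465 = 30.
x_3 = 30^2 mod 2465 = 900.
x_4 = 900^2 mod 2465 = 1480.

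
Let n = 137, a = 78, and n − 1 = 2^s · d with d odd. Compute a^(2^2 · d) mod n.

n − 1 = 136 = 2^3 · 17, so s = 3 and d = 17.
x_0 = 78^17 mod 137 = 136.
x_1 = 136^2 mod 137 = 1.
x_2 = 1^2 mod 137 = 1.

1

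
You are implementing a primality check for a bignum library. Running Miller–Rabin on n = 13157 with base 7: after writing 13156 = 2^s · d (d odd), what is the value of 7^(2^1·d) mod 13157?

n − 1 = 13156 = 2^2 · 3289, so s = 2 and d = 3289.
x_0 = 7^3289 mod 13157 = 10511.
x_1 = 10511^2 mod 13157 = 1792.

1792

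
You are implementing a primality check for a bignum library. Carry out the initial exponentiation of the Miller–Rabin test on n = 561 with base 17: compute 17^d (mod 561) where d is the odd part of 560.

527

n − 1 = 560 = 2^4 · 35, so s = 4 and d = 35.
Repeated squaring mod 561: 17^1 ≡ 17, 17^2 ≡ 289, 17^4 ≡ 493, 17^8 ≡ 136, 17^16 ≡ 544, 17^32 ≡ 289.
35 = 32 + 2 + 1, so 17^35 ≡ 289·289·17 ≡ 527 (mod 561).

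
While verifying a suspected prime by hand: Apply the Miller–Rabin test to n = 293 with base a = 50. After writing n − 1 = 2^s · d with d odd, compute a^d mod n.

n − 1 = 292 = 2^2 · 73, so s = 2 and d = 73.
By repeated squaring, 50^73 ≡ 155 (mod 293).

155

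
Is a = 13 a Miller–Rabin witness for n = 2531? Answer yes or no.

no

n − 1 = 2530 = 2^1 · 1265, so s = 1 and d = 1265.
x_0 = 13^1265 mod 2531 = 1.
x_0 = 1, so 13 is not a witness.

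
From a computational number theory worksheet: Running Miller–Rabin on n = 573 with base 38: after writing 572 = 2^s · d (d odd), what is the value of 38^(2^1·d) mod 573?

n − 1 = 572 = 2^2 · 143, so s = 2 and d = 143.
By repeated squaring, 38^143 ≡ 41 (mod 573).
x_0 = 41.
x_1 = 41^2 mod 573 = 535.

535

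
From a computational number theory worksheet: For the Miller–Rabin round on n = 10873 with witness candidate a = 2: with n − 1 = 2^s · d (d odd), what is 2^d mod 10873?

n − 1 = 10872 = 2^3 · 1359, so s = 3 and d = 1359.
2^1359 mod 10873 = 8734.

8734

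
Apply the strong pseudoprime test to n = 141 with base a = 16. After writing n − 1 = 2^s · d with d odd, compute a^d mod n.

4

n − 1 = 140 = 2^2 · 35, so s = 2 and d = 35.
Repeated squaring mod 141: 16^1 ≡ 16, 16^2 ≡ 115, 16^4 ≡ 112, 16^8 ≡ 136, 16^16 ≡ 25, 16^32 ≡ 61.
35 = 32 + 2 + 1, so 16^35 ≡ 61·115·16 ≡ 4 (mod 141).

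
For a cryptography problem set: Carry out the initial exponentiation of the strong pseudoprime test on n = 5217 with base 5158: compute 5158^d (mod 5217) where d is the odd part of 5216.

4462

n − 1 = 5216 = 2^5 · 163, so s = 5 and d = 163.
Repeated squaring mod 5217: 5158^1 ≡ 5158, 5158^2 ≡ 3481, 5158^4 ≡ 3487, 5158^8 ≡ 3559, 5158^16 ≡ 4822, 5158^32 ≡ 4732, 5158^64 ≡ 460, 5158^128 ≡ 2920.
163 = 128 + 32 + 2 + 1, so 5158^163 ≡ 2920·4732·3481·5158 ≡ 4462 (mod 5217).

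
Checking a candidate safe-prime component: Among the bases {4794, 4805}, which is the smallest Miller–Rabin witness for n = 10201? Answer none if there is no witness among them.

n − 1 = 10200 = 2^3 · 1275, so s = 3 and d = 1275.
Base 4794: x_0 = 4794^1275 mod 10201 = 10200. x_0 = 10200 ≡ −1, so 4794 is not a witness.
Base 4805: x_0 = 4805^1275 mod 10201 = 9091. x_0 is neither 1 nor 10200, so continue squaring. x_1 = 9091^2 mod 10201 = 7980. x_2 = 7980^2 mod 10201 = 5758. Reached i = s−1 = 2 without hitting −1: 4805 is a Miller–Rabin witness and 10201 is composite.
The smallest witness among the given bases is 4805.

4805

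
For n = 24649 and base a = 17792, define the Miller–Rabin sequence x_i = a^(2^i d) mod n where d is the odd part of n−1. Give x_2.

24493

n − 1 = 24648 = 2^3 · 3081, so s = 3 and d = 3081.
x_0 = 17792^3081 mod 24649 = 18525.
x_1 = 18525^2 mod 24649 = 12247.
x_2 = 12247^2 mod 24649 = 24493.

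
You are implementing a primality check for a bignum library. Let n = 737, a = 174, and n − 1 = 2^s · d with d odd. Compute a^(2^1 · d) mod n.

n − 1 = 736 = 2^5 · 23, so s = 5 and d = 23.
x_0 = 174^23 mod 737 = 509.
x_1 = 509^2 mod 737 = 394.

394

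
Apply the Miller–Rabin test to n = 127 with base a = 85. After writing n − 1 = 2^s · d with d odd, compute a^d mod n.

126

n − 1 = 126 = 2^1 · 63, so s = 1 and d = 63.
By repeated squaring, 85^63 ≡ 126 (mod 127).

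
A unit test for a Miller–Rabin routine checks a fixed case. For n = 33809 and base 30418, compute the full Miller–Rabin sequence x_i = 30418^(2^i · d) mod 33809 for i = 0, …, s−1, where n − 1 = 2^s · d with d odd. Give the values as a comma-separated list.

11066, 158, 24964, 33808

n − 1 = 33808 = 2^4 · 2113, so s = 4 and d = 2113.
x_0 = 30418^2113 mod 33809 = 11066.
x_1 = 11066^2 mod 33809 = 158.
x_2 = 158^2 mod 33809 = 24964.
x_3 = 24964^2 mod 33809 = 33808.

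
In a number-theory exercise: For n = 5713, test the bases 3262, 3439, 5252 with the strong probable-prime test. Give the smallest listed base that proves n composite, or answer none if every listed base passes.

n − 1 = 5712 = 2^4 · 357, so s = 4 and d = 357.
Base 3262: x_0 = 3262^357 mod 5713 = 2772. x_0 is neither 1 nor 5712, so continue squaring. x_1 = 2772^2 mod 5713 = 5712. x_1 ≡ −1, so 3262 is not a witness.
Base 3439: x_0 = 3439^357 mod 5713 = 4512. x_0 is neither 1 nor 5712, so continue squaring. x_1 = 4512^2 mod 5713 = 2725. x_2 = 2725^2 mod 5713 = 4438. x_3 = 4438^2 mod 5713 = 3133. Reached i = s−1 = 3 without hitting −1: 3439 is a Miller–Rabin witness and 5713 is composite.
Base 5252: x_0 = 5252^357 mod 5713 = 2975. x_0 is neither 1 nor 5712, so continue squaring. x_1 = 2975^2 mod 5713 = 1188. x_2 = 1188^2 mod 5713 = 233. x_3 = 233^2 mod 5713 = 2872. Reached i = s−1 = 3 without hitting −1: 5252 is a Miller–Rabin witness and 5713 is composite.
The smallest witness among the given bases is 3439.

3439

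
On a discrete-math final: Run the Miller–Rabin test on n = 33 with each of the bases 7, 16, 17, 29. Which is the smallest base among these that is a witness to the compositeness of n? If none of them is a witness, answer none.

7

n − 1 = 32 = 2^5 · 1, so s = 5 and d = 1.
Base 7: x_0 = 7^1 mod 33 = 7. x_0 is neither 1 nor 32, so continue squaring. x_1 = 7^2 mod 33 = 16. x_2 = 16^2 mod 33 = 25. x_3 = 25^2 mod 33 = 31. x_4 = 31^2 mod 33 = 4. Reached i = s−1 = 4 without hitting −1: 7 is a Miller–Rabin witness and 33 is composite.
Base 16: x_0 = 16^1 mod 33 = 16. x_0 is neither 1 nor 32, so continue squaring. x_1 = 16^2 mod 33 = 25. x_2 = 25^2 mod 33 = 31. x_3 = 31^2 mod 33 = 4. x_4 = 4^2 mod 33 = 16. Reached i = s−1 = 4 without hitting −1: 16 is a Miller–Rabin witness and 33 is composite.
Base 17: x_0 = 17^1 mod 33 = 17. x_0 is neither 1 nor 32, so continue squaring. x_1 = 17^2 mod 33 = 25. x_2 = 25^2 mod 33 = 31. x_3 = 31^2 mod 33 = 4. x_4 = 4^2 mod 33 = 16. Reached i = s−1 = 4 without hitting −1: 17 is a Miller–Rabin witness and 33 is composite.
Base 29: x_0 = 29^1 mod 33 = 29. x_0 is neither 1 nor 32, so continue squaring. x_1 = 29^2 mod 33 = 16. x_2 = 16^2 mod 33 = 25. x_3 = 25^2 mod 33 = 31. x_4 = 31^2 mod 33 = 4. Reached i = s−1 = 4 without hitting −1: 29 is a Miller–Rabin witness and 33 is composite.
The smallest witness among the given bases is 7.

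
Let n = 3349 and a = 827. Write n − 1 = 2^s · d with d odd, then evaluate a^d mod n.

n − 1 = 3348 = 2^2 · 837, so s = 2 and d = 837.
827^837 mod 3349 = 1506.

1506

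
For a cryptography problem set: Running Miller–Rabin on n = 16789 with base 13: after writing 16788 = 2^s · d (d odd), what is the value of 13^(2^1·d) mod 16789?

1933

n − 1 = 16788 = 2^2 · 4197, so s = 2 and d = 4197.
x_0 = 13^4197 mod 16789 = 1918.
x_1 = 1918^2 mod 16789 = 1933.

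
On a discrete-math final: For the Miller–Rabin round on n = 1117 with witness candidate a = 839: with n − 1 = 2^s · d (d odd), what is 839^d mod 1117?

n − 1 = 1116 = 2^2 · 279, so s = 2 and d = 279.
Repeated squaring mod 1117: 839^1 ≡ 839, 839^2 ≡ 211, 839^4 ≡ 958, 839^8 ≡ 707, 839^16 ≡ 550, 839^32 ≡ 910, 839^64 ≡ 403, 839^128 ≡ 444, 839^256 ≡ 544.
279 = 256 + 16 + 4 + 2 + 1, so 839^279 ≡ 544·550·958·211·839 ≡ 903 (mod 1117).

903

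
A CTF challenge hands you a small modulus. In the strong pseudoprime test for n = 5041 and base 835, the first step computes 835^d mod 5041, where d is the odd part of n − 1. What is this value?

n − 1 = 5040 = 2^4 · 315, so s = 4 and d = 315.
835^315 mod 5041 = 1421.

1421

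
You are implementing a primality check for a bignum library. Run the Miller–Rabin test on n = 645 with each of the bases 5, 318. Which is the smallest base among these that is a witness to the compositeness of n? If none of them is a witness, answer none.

n − 1 = 644 = 2^2 · 161, so s = 2 and d = 161.
Base 5: x_0 = 5^161 mod 645 = 50. x_0 is neither 1 nor 644, so continue squaring. x_1 = 50^2 mod 645 = 565. Reached i = s−1 = 1 without hitting −1: 5 is a Miller–Rabin witness and 645 is composite.
Base 318: x_0 = 318^161 mod 645 = 393. x_0 is neither 1 nor 644, so continue squaring. x_1 = 393^2 mod 645 = 294. Reached i = s−1 = 1 without hitting −1: 318 is a Miller–Rabin witness and 645 is composite.
The smallest witness among the given bases is 5.

5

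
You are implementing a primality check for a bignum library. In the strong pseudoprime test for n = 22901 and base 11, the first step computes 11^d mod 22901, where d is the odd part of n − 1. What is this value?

n − 1 = 22900 = 2^2 · 5725, so s = 2 and d = 5725.
Repeated squaring mod 22901: 11^1 ≡ 11, 11^2 ≡ 121, 11^4 ≡ 14641, 11^8 ≡ 5521, 11^16 ≡ 210, 11^32 ≡ 21199, 11^64 ≡ 11278, 11^128 ≡ 1130, 11^256 ≡ 17345, 11^512 ≡ 21489, 11^1024 ≡ 1357, 11^2048 ≡ 9369, 11^4096 ≡ 21529.
5725 = 4096 + 1024 + 512 + 64 + 16 + 8 + 4 + 1, so 11^5725 ≡ 21529·1357·21489·11278·210·5521·14641·11 ≡ 20626 (mod 22901).

20626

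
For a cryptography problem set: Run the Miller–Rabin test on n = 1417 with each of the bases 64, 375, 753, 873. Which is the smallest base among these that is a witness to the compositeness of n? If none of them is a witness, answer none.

375

n − 1 = 1416 = 2^3 · 177, so s = 3 and d = 177.
Base 64: x_0 = 64^177 mod 1417 = 1416. x_0 = 1416 ≡ −1, so 64 is not a witness.
Base 375: x_0 = 375^177 mod 1417 = 1165. x_0 is neither 1 nor 1416, so continue squaring. x_1 = 1165^2 mod 1417 = 1156. x_2 = 1156^2 mod 1417 = 105. Reached i = s−1 = 2 without hitting −1: 375 is a Miller–Rabin witness and 1417 is composite.
Base 753: x_0 = 753^177 mod 1417 = 818. x_0 is neither 1 nor 1416, so continue squaring. x_1 = 818^2 mod 1417 = 300. x_2 = 300^2 mod 1417 = 729. Reached i = s−1 = 2 without hitting −1: 753 is a Miller–Rabin witness and 1417 is composite.
Base 873: x_0 = 873^177 mod 1417 = 655. x_0 is neither 1 nor 1416, so continue squaring. x_1 = 655^2 mod 1417 = 1091. x_2 = 1091^2 mod 1417 = 1. x_2 = 1 but x_1 ≠ ±1, a nontrivial square root of 1 — 873 is a witness and 1417 is composite.
The smallest witness among the given bases is 375.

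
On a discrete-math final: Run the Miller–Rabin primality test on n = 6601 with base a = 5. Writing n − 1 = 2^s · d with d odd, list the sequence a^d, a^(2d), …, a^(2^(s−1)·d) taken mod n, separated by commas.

3863, 4509, 1

n − 1 = 6600 = 2^3 · 825, so s = 3 and d = 825.
x_0 = 5^825 mod 6601 = 3863.
x_1 = 3863^2 mod 6601 = 4509.
x_2 = 4509^2 mod 6601 = 1.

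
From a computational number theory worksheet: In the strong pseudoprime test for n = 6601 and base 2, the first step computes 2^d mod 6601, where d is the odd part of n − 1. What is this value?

2738

n − 1 = 6600 = 2^3 · 825, so s = 3 and d = 825.
Repeated squaring mod 6601: 2^1 ≡ 2, 2^2 ≡ 4, 2^4 ≡ 16, 2^8 ≡ 256, 2^16 ≡ 6127, 2^32 ≡ 242, 2^64 ≡ 5756, 2^128 ≡ 1117, 2^256 ≡ 100, 2^512 ≡ 3399.
825 = 512 + 256 + 32 + 16 + 8 + 1, so 2^825 ≡ 3399·100·242·6127·256·2 ≡ 2738 (mod 6601).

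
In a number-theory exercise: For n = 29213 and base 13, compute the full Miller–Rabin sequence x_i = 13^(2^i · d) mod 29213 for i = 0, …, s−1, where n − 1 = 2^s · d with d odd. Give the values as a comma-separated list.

26246, 9976

n − 1 = 29212 = 2^2 · 7303, so s = 2 and d = 7303.
x_0 = 13^7303 mod 29213 = 26246.
x_1 = 26246^2 mod 29213 = 9976.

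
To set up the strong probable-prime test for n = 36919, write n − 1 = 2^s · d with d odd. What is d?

18459

Halving: 36918 → 18459; 18459 is odd.
So 36918 = 2^1 · 18459.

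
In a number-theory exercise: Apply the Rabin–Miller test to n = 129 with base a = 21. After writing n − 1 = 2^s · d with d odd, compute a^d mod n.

n − 1 = 128 = 2^7 · 1, so s = 7 and d = 1.
21^1 mod 129 = 21.

21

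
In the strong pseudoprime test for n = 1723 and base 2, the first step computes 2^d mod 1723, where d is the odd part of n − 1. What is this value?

n − 1 = 1722 = 2^1 · 861, so s = 1 and d = 861.
Repeated squaring mod 1723: 2^1 ≡ 2, 2^2 ≡ 4, 2^4 ≡ 16, 2^8 ≡ 256, 2^16 ≡ 62, 2^32 ≡ 398, 2^64 ≡ 1611, 2^128 ≡ 483, 2^256 ≡ 684, 2^512 ≡ 923.
861 = 512 + 256 + 64 + 16 + 8 + 4 + 1, so 2^861 ≡ 923·684·1611·62·256·16·2 ≡ 1722 (mod 1723).

1722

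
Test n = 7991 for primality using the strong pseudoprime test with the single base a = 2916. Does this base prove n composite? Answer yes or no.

yes

n − 1 = 7990 = 2^1 · 3995, so s = 1 and d = 3995.
x_0 = 2916^3995 mod 7991 = 6209.
x_0 ∉ {1, 7990} and s = 1, so 2916 is a Miller–Rabin witness and 7991 is composite.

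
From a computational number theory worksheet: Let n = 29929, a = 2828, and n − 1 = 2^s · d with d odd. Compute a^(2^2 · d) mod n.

n − 1 = 29928 = 2^3 · 3741, so s = 3 and d = 3741.
x_0 = 2828^3741 mod 29929 = 25259.
x_1 = 25259^2 mod 29929 = 20588.
x_2 = 20588^2 mod 29929 = 11246.

11246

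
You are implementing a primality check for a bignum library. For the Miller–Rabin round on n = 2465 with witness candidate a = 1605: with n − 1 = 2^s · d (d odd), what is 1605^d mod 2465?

1230

n − 1 = 2464 = 2^5 · 77, so s = 5 and d = 77.
Repeated squaring mod 2465: 1605^1 ≡ 1605, 1605^2 ≡ 100, 1605^4 ≡ 140, 1605^8 ≡ 2345, 1605^16 ≡ 2075, 1605^32 ≡ 1735, 1605^64 ≡ 460.
77 = 64 + 8 + 4 + 1, so 1605^77 ≡ 460·2345·140·1605 ≡ 1230 (mod 2465).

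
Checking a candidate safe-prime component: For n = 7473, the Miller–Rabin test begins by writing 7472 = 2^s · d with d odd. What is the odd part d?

Halving: 7472 → 3736 → 1868 → 934 → 467; 467 is odd.
So 7472 = 2^4 · 467.

467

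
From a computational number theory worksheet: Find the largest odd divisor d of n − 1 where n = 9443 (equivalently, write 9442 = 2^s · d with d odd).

4721

Halving: 9442 → 4721; 4721 is odd.
So 9442 = 2^1 · 4721.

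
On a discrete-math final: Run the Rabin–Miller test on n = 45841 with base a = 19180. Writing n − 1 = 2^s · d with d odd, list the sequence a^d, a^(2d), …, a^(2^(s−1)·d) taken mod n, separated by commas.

n − 1 = 45840 = 2^4 · 2865, so s = 4 and d = 2865.
x_0 = 19180^2865 mod 45841 = 25392.
x_1 = 25392^2 mod 45841 = 45840.
x_2 = 45840^2 mod 45841 = 1.
x_3 = 1^2 mod 45841 = 1.

25392, 45840, 1, 1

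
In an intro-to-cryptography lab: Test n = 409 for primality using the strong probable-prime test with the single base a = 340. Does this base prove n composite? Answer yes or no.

n − 1 = 408 = 2^3 · 51, so s = 3 and d = 51.
x_0 = 340^51 mod 409 = 408.
x_0 = 408 ≡ −1, so 340 is not a witness.

no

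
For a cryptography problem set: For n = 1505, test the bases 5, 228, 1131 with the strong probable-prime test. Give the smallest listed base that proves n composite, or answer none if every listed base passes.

5

n − 1 = 1504 = 2^5 · 47, so s = 5 and d = 47.
Base 5: x_0 = 5^47 mod 1505 = 115. x_0 is neither 1 nor 1504, so continue squaring. x_1 = 115^2 mod 1505 = 1185. x_2 = 1185^2 mod 1505 = 60. x_3 = 60^2 mod 1505 = 590. x_4 = 590^2 mod 1505 = 445. Reached i = s−1 = 4 without hitting −1: 5 is a Miller–Rabin witness and 1505 is composite.
Base 228: x_0 = 228^47 mod 1505 = 1192. x_0 is neither 1 nor 1504, so continue squaring. x_1 = 1192^2 mod 1505 = 144. x_2 = 144^2 mod 1505 = 1171. x_3 = 1171^2 mod 1505 = 186. x_4 = 186^2 mod 1505 = 1486. Reached i = s−1 = 4 without hitting −1: 228 is a Miller–Rabin witness and 1505 is composite.
Base 1131: x_0 = 1131^47 mod 1505 = 891. x_0 is neither 1 nor 1504, so continue squaring. x_1 = 891^2 mod 1505 = 746. x_2 = 746^2 mod 1505 = 1171. x_3 = 1171^2 mod 1505 = 186. x_4 = 186^2 mod 1505 = 1486. Reached i = s−1 = 4 without hitting −1: 1131 is a Miller–Rabin witness and 1505 is composite.
The smallest witness among the given bases is 5.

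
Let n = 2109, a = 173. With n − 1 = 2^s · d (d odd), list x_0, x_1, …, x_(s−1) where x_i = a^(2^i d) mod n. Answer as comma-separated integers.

659, 1936

n − 1 = 2108 = 2^2 · 527, so s = 2 and d = 527.
x_0 = 173^527 mod 2109 = 659.
x_1 = 659^2 mod 2109 = 1936.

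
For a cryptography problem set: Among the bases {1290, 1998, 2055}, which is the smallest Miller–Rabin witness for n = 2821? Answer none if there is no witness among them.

1998

n − 1 = 2820 = 2^2 · 705, so s = 2 and d = 705.
Base 1290: x_0 = 1290^705 mod 2821 = 1. x_0 = 1, so 1290 is not a witness.
Base 1998: x_0 = 1998^705 mod 2821 = 1210. x_0 is neither 1 nor 2820, so continue squaring. x_1 = 1210^2 mod 2821 = 1. x_1 = 1 but x_0 ≠ ±1, a nontrivial square root of 1 — 1998 is a witness and 2821 is composite.
Base 2055: x_0 = 2055^705 mod 2821 = 1. x_0 = 1, so 2055 is not a witness.
The smallest witness among the given bases is 1998.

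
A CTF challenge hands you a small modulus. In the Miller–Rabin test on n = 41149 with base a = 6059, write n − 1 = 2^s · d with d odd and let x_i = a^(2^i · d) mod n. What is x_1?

1

n − 1 = 41148 = 2^2 · 10287, so s = 2 and d = 10287.
x_0 = 6059^10287 mod 41149 = 41148.
x_1 = 41148^2 mod 41149 = 1.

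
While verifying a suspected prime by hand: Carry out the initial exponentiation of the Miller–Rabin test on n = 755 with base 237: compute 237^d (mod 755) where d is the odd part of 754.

752

n − 1 = 754 = 2^1 · 377, so s = 1 and d = 377.
237^377 mod 755 = 752.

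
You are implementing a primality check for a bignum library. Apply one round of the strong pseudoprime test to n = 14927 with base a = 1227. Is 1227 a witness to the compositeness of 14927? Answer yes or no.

n − 1 = 14926 = 2^1 · 7463, so s = 1 and d = 7463.
x_0 = 1227^7463 mod 14927 = 12965.
x_0 ∉ {1, 14926} and s = 1, so 1227 is a Miller–Rabin witness and 14927 is composite.

yes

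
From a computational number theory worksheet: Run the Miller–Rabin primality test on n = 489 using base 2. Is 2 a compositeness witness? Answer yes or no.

n − 1 = 488 = 2^3 · 61, so s = 3 and d = 61.
Repeated squaring mod 489: 2^1 ≡ 2, 2^2 ≡ 4, 2^4 ≡ 16, 2^8 ≡ 256, 2^16 ≡ 10, 2^32 ≡ 100.
61 = 32 + 16 + 8 + 4 + 1, so 2^61 ≡ 100·10·256·16·2 ≡ 272 (mod 489).
x_0 = 2^61 mod 489 = 272.
x_0 is neither 1 nor 488, so continue squaring.
x_1 = 272^2 mod 489 = 145.
x_2 = 145^2 mod 489 = 487.
Reached i = s−1 = 2 without hitting −1: 2 is a Miller–Rabin witness and 489 is composite.

yes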